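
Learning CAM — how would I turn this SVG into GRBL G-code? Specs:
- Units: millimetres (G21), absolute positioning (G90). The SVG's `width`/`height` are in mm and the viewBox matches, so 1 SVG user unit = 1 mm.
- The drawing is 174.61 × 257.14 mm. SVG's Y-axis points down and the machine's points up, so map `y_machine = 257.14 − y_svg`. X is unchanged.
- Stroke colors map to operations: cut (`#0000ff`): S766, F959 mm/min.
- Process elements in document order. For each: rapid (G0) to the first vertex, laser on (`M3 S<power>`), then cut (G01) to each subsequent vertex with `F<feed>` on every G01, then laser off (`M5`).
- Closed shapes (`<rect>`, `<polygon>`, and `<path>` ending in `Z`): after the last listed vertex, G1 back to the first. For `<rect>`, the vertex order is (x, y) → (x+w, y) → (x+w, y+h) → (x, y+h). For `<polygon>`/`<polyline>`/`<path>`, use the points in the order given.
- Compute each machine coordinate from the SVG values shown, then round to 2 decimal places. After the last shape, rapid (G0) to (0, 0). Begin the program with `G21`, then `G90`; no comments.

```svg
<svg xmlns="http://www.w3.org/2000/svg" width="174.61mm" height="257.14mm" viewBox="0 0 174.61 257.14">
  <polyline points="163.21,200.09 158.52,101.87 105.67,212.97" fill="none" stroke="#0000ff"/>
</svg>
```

viewBox `0 0 174.61 257.14` with mm width/height → 1 unit = 1 mm. Flip: y_m = 257.14 − y_svg.

**Shape 1** — `<polyline>` open polyline, stroke `#0000ff` → cut (S766, F959). Machine vertices: (163.21,57.05) → (158.52,155.27) → (105.67,44.17). Open path.

G21
G90
G0 X163.21 Y57.05
M3 S766
G01 X158.52 Y155.27 F959
G01 X105.67 Y44.17 F959
M5
G0 X0.00 Y0.00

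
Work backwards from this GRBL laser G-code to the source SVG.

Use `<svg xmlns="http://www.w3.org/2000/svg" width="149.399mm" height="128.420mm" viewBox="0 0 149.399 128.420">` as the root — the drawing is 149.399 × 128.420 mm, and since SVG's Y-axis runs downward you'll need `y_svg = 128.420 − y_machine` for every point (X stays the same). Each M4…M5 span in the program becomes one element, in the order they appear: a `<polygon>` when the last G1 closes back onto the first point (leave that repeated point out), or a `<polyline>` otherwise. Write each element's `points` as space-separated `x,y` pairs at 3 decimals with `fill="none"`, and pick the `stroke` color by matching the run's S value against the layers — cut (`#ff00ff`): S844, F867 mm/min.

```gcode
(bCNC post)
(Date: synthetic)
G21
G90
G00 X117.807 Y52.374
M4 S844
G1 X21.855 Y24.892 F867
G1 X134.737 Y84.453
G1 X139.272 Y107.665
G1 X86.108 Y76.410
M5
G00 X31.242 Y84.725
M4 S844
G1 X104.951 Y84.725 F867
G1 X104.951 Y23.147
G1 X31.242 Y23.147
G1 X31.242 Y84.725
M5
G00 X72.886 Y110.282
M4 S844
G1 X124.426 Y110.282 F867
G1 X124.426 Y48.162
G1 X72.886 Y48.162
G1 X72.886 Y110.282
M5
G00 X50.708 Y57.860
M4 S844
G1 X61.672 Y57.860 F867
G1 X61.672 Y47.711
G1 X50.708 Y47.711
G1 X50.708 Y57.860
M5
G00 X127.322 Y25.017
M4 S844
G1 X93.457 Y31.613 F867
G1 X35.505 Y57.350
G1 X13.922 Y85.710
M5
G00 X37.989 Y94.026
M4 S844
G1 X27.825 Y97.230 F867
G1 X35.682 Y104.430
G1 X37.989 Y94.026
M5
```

<svg xmlns="http://www.w3.org/2000/svg" width="149.399mm" height="128.420mm" viewBox="0 0 149.399 128.420">
  <polyline points="117.807,76.046 21.855,103.528 134.737,43.967 139.272,20.755 86.108,52.010" fill="none" stroke="#ff00ff"/>
  <polygon points="31.242,43.695 104.951,43.695 104.951,105.273 31.242,105.273" fill="none" stroke="#ff00ff"/>
  <polygon points="72.886,18.138 124.426,18.138 124.426,80.258 72.886,80.258" fill="none" stroke="#ff00ff"/>
  <polygon points="50.708,70.560 61.672,70.560 61.672,80.709 50.708,80.709" fill="none" stroke="#ff00ff"/>
  <polyline points="127.322,103.403 93.457,96.807 35.505,71.070 13.922,42.710" fill="none" stroke="#ff00ff"/>
  <polygon points="37.989,34.394 27.825,31.190 35.682,23.990" fill="none" stroke="#ff00ff"/>
</svg>

Machine Y-up, SVG Y-down with viewBox height 128.420, so y_svg = 128.420 − y_machine; X carries over. Every run uses S844, so all elements get stroke `#ff00ff` (cut).

Run 1: The run is open, so emit a `<polyline>` with points (Y-flipped): 117.807,76.046 21.855,103.528 134.737,43.967 139.272,20.755 86.108,52.010.

Run 2: The run returns to its start, so emit a `<polygon>` with points (Y-flipped): 31.242,43.695 104.951,43.695 104.951,105.273 31.242,105.273.

Run 3: The run returns to its start, so emit a `<polygon>` with points (Y-flipped): 72.886,18.138 124.426,18.138 124.426,80.258 72.886,80.258.

Run 4: The run returns to its start, so emit a `<polygon>` with points (Y-flipped): 50.708,70.560 61.672,70.560 61.672,80.709 50.708,80.709.

Run 5: The run is open, so emit a `<polyline>` with points (Y-flipped): 127.322,103.403 93.457,96.807 35.505,71.070 13.922,42.710.

Run 6: The run returns to its start, so emit a `<polygon>` with points (Y-flipped): 37.989,34.394 27.825,31.190 35.682,23.990.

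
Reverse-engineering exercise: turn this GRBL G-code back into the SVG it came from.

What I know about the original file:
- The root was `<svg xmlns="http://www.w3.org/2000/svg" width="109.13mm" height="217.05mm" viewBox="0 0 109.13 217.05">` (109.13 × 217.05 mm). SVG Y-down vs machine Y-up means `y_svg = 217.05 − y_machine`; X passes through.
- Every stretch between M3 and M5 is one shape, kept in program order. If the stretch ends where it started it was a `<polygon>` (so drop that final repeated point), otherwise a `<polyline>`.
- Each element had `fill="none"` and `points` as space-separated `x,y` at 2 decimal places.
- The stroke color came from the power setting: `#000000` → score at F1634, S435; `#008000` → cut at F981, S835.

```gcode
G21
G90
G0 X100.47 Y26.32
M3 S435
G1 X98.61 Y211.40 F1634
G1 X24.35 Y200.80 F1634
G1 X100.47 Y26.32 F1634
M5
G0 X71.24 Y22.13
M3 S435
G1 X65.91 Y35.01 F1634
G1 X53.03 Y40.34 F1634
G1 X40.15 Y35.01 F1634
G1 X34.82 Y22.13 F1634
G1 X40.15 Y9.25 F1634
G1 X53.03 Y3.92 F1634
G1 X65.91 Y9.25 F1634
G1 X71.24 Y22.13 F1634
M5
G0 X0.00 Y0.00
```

<svg xmlns="http://www.w3.org/2000/svg" width="109.13mm" height="217.05mm" viewBox="0 0 109.13 217.05">
  <polygon points="100.47,190.73 98.61,5.65 24.35,16.25" fill="none" stroke="#000000"/>
  <polygon points="71.24,194.92 65.91,182.04 53.03,176.71 40.15,182.04 34.82,194.92 40.15,207.80 53.03,213.13 65.91,207.80" fill="none" stroke="#000000"/>
</svg>

Each laser-on run becomes one SVG element. Flip Y back into SVG space with y_svg = 217.05 − y_machine. Every run uses S435, so all elements get stroke `#000000` (score).

Run 1: The run returns to its start, so emit a `<polygon>` with points (Y-flipped): 100.47,190.73 98.61,5.65 24.35,16.25.

Run 2: The run returns to its start, so emit a `<polygon>` with points (Y-flipped): 71.24,194.92 65.91,182.04 53.03,176.71 40.15,182.04 34.82,194.92 40.15,207.80 53.03,213.13 65.91,207.80.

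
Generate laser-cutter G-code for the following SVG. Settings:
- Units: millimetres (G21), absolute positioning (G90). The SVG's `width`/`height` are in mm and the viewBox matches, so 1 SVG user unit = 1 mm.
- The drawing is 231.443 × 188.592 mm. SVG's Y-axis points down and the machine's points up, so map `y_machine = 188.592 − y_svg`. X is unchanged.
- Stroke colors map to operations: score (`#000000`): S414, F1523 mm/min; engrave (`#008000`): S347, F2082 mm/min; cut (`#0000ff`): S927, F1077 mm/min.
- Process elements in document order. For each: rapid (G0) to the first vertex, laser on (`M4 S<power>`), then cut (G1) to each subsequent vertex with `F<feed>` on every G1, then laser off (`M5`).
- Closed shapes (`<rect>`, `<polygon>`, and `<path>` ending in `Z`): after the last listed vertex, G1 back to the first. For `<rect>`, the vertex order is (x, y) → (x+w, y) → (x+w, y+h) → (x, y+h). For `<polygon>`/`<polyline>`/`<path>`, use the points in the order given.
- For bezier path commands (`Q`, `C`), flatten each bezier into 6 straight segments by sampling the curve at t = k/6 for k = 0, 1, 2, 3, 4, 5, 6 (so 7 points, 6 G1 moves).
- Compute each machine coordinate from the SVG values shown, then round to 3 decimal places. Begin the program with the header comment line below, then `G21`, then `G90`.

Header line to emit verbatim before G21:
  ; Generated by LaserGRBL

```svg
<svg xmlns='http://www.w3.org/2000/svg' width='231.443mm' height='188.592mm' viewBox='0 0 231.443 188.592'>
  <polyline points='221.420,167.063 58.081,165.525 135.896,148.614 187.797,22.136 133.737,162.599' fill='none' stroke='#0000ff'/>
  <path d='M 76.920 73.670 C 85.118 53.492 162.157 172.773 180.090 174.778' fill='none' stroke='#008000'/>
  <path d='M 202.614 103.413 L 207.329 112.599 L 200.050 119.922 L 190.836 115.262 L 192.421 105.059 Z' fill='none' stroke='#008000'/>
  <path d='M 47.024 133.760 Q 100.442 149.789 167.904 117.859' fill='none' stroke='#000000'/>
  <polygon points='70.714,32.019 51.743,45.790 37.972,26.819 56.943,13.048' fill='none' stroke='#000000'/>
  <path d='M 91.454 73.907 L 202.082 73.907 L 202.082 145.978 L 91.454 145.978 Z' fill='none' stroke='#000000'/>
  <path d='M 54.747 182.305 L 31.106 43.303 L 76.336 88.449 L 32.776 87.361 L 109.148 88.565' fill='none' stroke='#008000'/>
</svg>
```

; Generated by LaserGRBL
G21
G90
G0 X221.420 Y21.529
M4 S927
G1 X58.081 Y23.067 F1077
G1 X135.896 Y39.978 F1077
G1 X187.797 Y166.456 F1077
G1 X133.737 Y25.993 F1077
M5
G0 X76.920 Y114.922
M4 S347
G1 X86.163 Y114.578 F2082
G1 X103.326 Y98.122 F2082
G1 X124.854 Y72.687 F2082
G1 X147.194 Y45.402 F2082
G1 X166.790 Y23.401 F2082
G1 X180.090 Y13.814 F2082
M5
G0 X202.614 Y85.179
M4 S347
G1 X207.329 Y75.993 F2082
G1 X200.050 Y68.670 F2082
G1 X190.836 Y73.330 F2082
G1 X192.421 Y83.533 F2082
G1 X202.614 Y85.179 F2082
M5
G0 X47.024 Y54.832
M4 S414
G1 X65.220 Y50.821 F1523
G1 X84.196 Y49.475 F1523
G1 X103.953 Y50.793 F1523
G1 X124.490 Y54.775 F1523
G1 X145.807 Y61.422 F1523
G1 X167.904 Y70.733 F1523
M5
G0 X70.714 Y156.573
M4 S414
G1 X51.743 Y142.802 F1523
G1 X37.972 Y161.773 F1523
G1 X56.943 Y175.544 F1523
G1 X70.714 Y156.573 F1523
M5
G0 X91.454 Y114.685
M4 S414
G1 X202.082 Y114.685 F1523
G1 X202.082 Y42.614 F1523
G1 X91.454 Y42.614 F1523
G1 X91.454 Y114.685 F1523
M5
G0 X54.747 Y6.287
M4 S347
G1 X31.106 Y145.289 F2082
G1 X76.336 Y100.143 F2082
G1 X32.776 Y101.231 F2082
G1 X109.148 Y100.027 F2082
M5

Since the viewBox matches the mm dimensions, user units are millimetres directly. The only transform is the Y-flip y_m = 188.592 − y_svg.

Shape 1 is a open polyline drawn with `<polyline>`. Its stroke #0000ff means cut at S927, F1077. After flipping Y the toolpath is (221.420,21.529) → (58.081,23.067) → (135.896,39.978) → (187.797,166.456) → (133.737,25.993).

Shape 2 is a cubic bezier drawn with `<path>`. Its stroke #008000 means engrave at S347, F2082. After flipping Y the toolpath is (76.920,114.922) → (86.163,114.578) → (103.326,98.122) → (124.854,72.687) → (147.194,45.402) → (166.790,23.401) → (180.090,13.814).

Shape 3 is a regular polygon drawn with `<path>`. Its stroke #008000 means engrave at S347, F2082. After flipping Y the toolpath is (202.614,85.179) → (207.329,75.993) → (200.050,68.670) → (190.836,73.330) → (192.421,83.533) → (202.614,85.179), returning to the start.

Shape 4 is a quadratic bezier drawn with `<path>`. Its stroke #000000 means score at S414, F1523. After flipping Y the toolpath is (47.024,54.832) → (65.220,50.821) → (84.196,49.475) → (103.953,50.793) → (124.490,54.775) → (145.807,61.422) → (167.904,70.733).

Shape 5 is a regular polygon drawn with `<polygon>`. Its stroke #000000 means score at S414, F1523. After flipping Y the toolpath is (70.714,156.573) → (51.743,142.802) → (37.972,161.773) → (56.943,175.544) → (70.714,156.573), returning to the start.

Shape 6 is a rectangle drawn with `<path>`. Its stroke #000000 means score at S414, F1523. After flipping Y the toolpath is (91.454,114.685) → (202.082,114.685) → (202.082,42.614) → (91.454,42.614) → (91.454,114.685), returning to the start.

Shape 7 is a open polyline drawn with `<path>`. Its stroke #008000 means engrave at S347, F2082. After flipping Y the toolpath is (54.747,6.287) → (31.106,145.289) → (76.336,100.143) → (32.776,101.231) → (109.148,100.027).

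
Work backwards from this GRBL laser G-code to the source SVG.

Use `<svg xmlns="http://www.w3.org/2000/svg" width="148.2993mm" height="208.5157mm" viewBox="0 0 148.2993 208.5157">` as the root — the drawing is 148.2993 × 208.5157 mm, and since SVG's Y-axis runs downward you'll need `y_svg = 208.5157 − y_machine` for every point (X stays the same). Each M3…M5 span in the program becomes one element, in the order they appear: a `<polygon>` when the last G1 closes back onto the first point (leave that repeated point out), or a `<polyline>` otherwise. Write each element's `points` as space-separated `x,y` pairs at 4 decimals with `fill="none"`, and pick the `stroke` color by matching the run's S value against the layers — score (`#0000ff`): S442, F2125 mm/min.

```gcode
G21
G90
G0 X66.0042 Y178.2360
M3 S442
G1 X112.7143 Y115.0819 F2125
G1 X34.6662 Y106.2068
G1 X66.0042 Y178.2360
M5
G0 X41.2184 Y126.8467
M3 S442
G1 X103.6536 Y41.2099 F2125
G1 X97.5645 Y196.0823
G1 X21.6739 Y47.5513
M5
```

Each laser-on run becomes one SVG element. Flip Y back into SVG space with y_svg = 208.5157 − y_machine. Every run uses S442, so all elements get stroke `#0000ff` (score).

Run 1: The run returns to its start, so emit a `<polygon>` with points (Y-flipped): 66.0042,30.2797 112.7143,93.4338 34.6662,102.3089.

Run 2: The run is open, so emit a `<polyline>` with points (Y-flipped): 41.2184,81.6690 103.6536,167.3058 97.5645,12.4334 21.6739,160.9644.

<svg xmlns="http://www.w3.org/2000/svg" width="148.2993mm" height="208.5157mm" viewBox="0 0 148.2993 208.5157">
  <polygon points="66.0042,30.2797 112.7143,93.4338 34.6662,102.3089" fill="none" stroke="#0000ff"/>
  <polyline points="41.2184,81.6690 103.6536,167.3058 97.5645,12.4334 21.6739,160.9644" fill="none" stroke="#0000ff"/>
</svg>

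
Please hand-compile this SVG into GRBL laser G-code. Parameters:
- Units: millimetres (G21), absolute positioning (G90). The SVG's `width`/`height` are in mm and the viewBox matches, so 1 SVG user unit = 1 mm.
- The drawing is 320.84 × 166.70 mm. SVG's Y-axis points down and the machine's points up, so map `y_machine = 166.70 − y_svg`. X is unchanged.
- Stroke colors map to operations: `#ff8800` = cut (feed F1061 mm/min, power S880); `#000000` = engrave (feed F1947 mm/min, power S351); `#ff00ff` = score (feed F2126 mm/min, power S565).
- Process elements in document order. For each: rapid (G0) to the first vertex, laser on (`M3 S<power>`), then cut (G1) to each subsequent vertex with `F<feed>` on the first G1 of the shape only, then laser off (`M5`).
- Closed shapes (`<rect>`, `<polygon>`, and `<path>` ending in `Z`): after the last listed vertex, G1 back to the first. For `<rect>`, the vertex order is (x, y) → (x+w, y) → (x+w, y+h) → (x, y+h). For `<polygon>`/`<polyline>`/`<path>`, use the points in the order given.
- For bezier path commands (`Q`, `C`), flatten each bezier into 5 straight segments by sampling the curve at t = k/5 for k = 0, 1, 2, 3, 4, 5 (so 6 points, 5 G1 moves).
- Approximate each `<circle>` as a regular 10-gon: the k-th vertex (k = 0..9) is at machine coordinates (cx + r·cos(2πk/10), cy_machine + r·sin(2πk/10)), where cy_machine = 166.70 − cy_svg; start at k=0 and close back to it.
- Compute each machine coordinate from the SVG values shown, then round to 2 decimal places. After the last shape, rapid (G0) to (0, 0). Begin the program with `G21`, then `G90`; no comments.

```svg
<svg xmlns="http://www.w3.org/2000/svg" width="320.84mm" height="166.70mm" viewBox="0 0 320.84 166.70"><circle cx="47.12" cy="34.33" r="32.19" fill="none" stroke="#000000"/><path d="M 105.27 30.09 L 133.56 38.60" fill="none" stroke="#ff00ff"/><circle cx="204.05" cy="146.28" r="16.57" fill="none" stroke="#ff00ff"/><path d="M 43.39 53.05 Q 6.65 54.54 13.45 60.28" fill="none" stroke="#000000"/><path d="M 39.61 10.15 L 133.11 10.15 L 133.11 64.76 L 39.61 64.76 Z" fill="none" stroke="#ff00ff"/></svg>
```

viewBox `0 0 320.84 166.70` with mm width/height → 1 unit = 1 mm. Flip: y_m = 166.70 − y_svg.

**Shape 1** — `<circle>` circle, stroke `#000000` → engrave (S351, F1947). Machine vertices: (79.31,132.37) → (73.16,151.29) → (57.07,162.98) → (37.17,162.98) → (21.08,151.29) → (14.93,132.37) → (21.08,113.45) → (37.17,101.76) → (57.07,101.76) → (73.16,113.45) → (79.31,132.37). Closed: final G1 returns to the first vertex.

**Shape 2** — `<path>` line segment, stroke `#ff00ff` → score (S565, F2126). Machine vertices: (105.27,136.61) → (133.56,128.10). Open path.

**Shape 3** — `<circle>` circle, stroke `#ff00ff` → score (S565, F2126). Machine vertices: (220.62,20.42) → (217.46,30.16) → (209.17,36.18) → (198.93,36.18) → (190.64,30.16) → (187.48,20.42) → (190.64,10.68) → (198.93,4.66) → (209.17,4.66) → (217.46,10.68) → (220.62,20.42). Closed: final G1 returns to the first vertex.

**Shape 4** — `<path>` quadratic bezier, stroke `#000000` → engrave (S351, F1947). Control points (SVG): P0=(43.39,53.05), P1=(6.65,54.54), P2=(13.45,60.28); sampled at t=k/5. Machine vertices: (43.39,113.65) → (30.44,112.88) → (20.96,111.78) → (14.98,110.33) → (12.47,108.55) → (13.45,106.42). Open path.

**Shape 5** — `<path>` rectangle, stroke `#ff00ff` → score (S565, F2126). Machine vertices: (39.61,156.55) → (133.11,156.55) → (133.11,101.94) → (39.61,101.94) → (39.61,156.55). Closed: final G1 returns to the first vertex.

G21
G90
G0 X79.31 Y132.37
M3 S351
G1 X73.16 Y151.29 F1947
G1 X57.07 Y162.98
G1 X37.17 Y162.98
G1 X21.08 Y151.29
G1 X14.93 Y132.37
G1 X21.08 Y113.45
G1 X37.17 Y101.76
G1 X57.07 Y101.76
G1 X73.16 Y113.45
G1 X79.31 Y132.37
M5
G0 X105.27 Y136.61
M3 S565
G1 X133.56 Y128.10 F2126
M5
G0 X220.62 Y20.42
M3 S565
G1 X217.46 Y30.16 F2126
G1 X209.17 Y36.18
G1 X198.93 Y36.18
G1 X190.64 Y30.16
G1 X187.48 Y20.42
G1 X190.64 Y10.68
G1 X198.93 Y4.66
G1 X209.17 Y4.66
G1 X217.46 Y10.68
G1 X220.62 Y20.42
M5
G0 X43.39 Y113.65
M3 S351
G1 X30.44 Y112.88 F1947
G1 X20.96 Y111.78
G1 X14.98 Y110.33
G1 X12.47 Y108.55
G1 X13.45 Y106.42
M5
G0 X39.61 Y156.55
M3 S565
G1 X133.11 Y156.55 F2126
G1 X133.11 Y101.94
G1 X39.61 Y101.94
G1 X39.61 Y156.55
M5
G0 X0.00 Y0.00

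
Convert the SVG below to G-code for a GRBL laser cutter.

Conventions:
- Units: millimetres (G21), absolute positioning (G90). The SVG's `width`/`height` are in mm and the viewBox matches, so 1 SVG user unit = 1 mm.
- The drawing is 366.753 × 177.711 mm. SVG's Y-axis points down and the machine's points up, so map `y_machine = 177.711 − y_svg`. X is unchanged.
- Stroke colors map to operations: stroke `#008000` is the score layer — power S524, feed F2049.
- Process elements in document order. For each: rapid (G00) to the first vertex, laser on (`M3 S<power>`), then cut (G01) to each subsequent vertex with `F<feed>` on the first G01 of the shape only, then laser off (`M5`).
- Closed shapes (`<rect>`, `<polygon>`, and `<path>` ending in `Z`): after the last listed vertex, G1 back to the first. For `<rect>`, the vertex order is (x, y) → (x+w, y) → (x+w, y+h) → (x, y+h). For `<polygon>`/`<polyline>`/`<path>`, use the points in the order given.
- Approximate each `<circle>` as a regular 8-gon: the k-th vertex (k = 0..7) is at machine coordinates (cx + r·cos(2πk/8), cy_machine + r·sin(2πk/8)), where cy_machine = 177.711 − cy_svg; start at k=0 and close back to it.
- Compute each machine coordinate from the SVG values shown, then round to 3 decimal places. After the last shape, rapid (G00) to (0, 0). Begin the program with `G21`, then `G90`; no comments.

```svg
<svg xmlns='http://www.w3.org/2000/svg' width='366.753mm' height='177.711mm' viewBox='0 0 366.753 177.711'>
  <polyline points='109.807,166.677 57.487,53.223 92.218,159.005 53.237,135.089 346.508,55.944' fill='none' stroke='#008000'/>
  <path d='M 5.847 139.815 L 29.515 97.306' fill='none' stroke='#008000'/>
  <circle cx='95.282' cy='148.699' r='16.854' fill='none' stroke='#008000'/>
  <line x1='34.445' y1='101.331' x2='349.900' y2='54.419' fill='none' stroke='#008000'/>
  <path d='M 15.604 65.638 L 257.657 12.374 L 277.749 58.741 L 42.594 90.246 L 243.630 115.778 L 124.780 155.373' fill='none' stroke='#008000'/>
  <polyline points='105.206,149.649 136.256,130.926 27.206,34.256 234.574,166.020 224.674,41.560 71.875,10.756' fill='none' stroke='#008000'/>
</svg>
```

G21
G90
G00 X109.807 Y11.034
M3 S524
G01 X57.487 Y124.488 F2049
G01 X92.218 Y18.706
G01 X53.237 Y42.622
G01 X346.508 Y121.767
M5
G00 X5.847 Y37.896
M3 S524
G01 X29.515 Y80.405 F2049
M5
G00 X112.136 Y29.012
M3 S524
G01 X107.200 Y40.930 F2049
G01 X95.282 Y45.866
G01 X83.364 Y40.930
G01 X78.428 Y29.012
G01 X83.364 Y17.094
G01 X95.282 Y12.158
G01 X107.200 Y17.094
G01 X112.136 Y29.012
M5
G00 X34.445 Y76.380
M3 S524
G01 X349.900 Y123.292 F2049
M5
G00 X15.604 Y112.073
M3 S524
G01 X257.657 Y165.337 F2049
G01 X277.749 Y118.970
G01 X42.594 Y87.465
G01 X243.630 Y61.933
G01 X124.780 Y22.338
M5
G00 X105.206 Y28.062
M3 S524
G01 X136.256 Y46.785 F2049
G01 X27.206 Y143.455
G01 X234.574 Y11.691
G01 X224.674 Y136.151
G01 X71.875 Y166.955
M5
G00 X0.000 Y0.000

1 u = 1 mm; y_m = 177.711 − y.

[1] `<polyline>` open polyline, #008000→score S524 F2049: (109.807,11.034) → (57.487,124.488) → (92.218,18.706) → (53.237,42.622) → (346.508,121.767)

[2] `<path>` line segment, #008000→score S524 F2049: (5.847,37.896) → (29.515,80.405)

[3] `<circle>` circle, #008000→score S524 F2049: (112.136,29.012) → (107.200,40.930) → (95.282,45.866) → (83.364,40.930) → (78.428,29.012) → (83.364,17.094) → (95.282,12.158) → (107.200,17.094) → (112.136,29.012) (closed)

[4] `<line>` line segment, #008000→score S524 F2049: (34.445,76.380) → (349.900,123.292)

[5] `<path>` open polyline, #008000→score S524 F2049: (15.604,112.073) → (257.657,165.337) → (277.749,118.970) → (42.594,87.465) → (243.630,61.933) → (124.780,22.338)

[6] `<polyline>` open polyline, #008000→score S524 F2049: (105.206,28.062) → (136.256,46.785) → (27.206,143.455) → (234.574,11.691) → (224.674,136.151) → (71.875,166.955)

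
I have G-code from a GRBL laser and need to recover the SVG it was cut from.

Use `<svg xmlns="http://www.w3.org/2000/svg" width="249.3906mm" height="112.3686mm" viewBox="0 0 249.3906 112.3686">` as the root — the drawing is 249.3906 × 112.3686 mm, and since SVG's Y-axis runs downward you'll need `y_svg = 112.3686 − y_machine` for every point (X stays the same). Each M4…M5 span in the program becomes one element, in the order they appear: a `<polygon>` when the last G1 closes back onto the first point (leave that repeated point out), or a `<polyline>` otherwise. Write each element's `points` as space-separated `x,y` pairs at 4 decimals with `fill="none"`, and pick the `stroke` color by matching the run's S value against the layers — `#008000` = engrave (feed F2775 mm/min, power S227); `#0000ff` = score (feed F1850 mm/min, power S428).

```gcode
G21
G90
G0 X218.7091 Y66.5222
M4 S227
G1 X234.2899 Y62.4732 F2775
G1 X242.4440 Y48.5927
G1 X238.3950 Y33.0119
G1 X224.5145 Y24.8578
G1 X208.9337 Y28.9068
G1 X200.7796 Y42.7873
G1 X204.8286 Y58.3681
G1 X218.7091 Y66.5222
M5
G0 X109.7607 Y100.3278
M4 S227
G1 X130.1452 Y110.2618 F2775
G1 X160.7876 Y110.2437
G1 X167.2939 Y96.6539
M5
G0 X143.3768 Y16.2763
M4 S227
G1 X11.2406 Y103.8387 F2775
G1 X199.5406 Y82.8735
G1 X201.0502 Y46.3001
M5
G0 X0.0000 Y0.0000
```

Each laser-on run becomes one SVG element. Flip Y back into SVG space with y_svg = 112.3686 − y_machine. Every run uses S227, so all elements get stroke `#008000` (engrave).

Run 1: The run returns to its start, so emit a `<polygon>` with points (Y-flipped): 218.7091,45.8464 234.2899,49.8954 242.4440,63.7759 238.3950,79.3567 224.5145,87.5108 208.9337,83.4618 200.7796,69.5813 204.8286,54.0005.

Run 2: The run is open, so emit a `<polyline>` with points (Y-flipped): 109.7607,12.0408 130.1452,2.1068 160.7876,2.1249 167.2939,15.7147.

Run 3: The run is open, so emit a `<polyline>` with points (Y-flipped): 143.3768,96.0923 11.2406,8.5299 199.5406,29.4951 201.0502,66.0685.

<svg xmlns="http://www.w3.org/2000/svg" width="249.3906mm" height="112.3686mm" viewBox="0 0 249.3906 112.3686">
  <polygon points="218.7091,45.8464 234.2899,49.8954 242.4440,63.7759 238.3950,79.3567 224.5145,87.5108 208.9337,83.4618 200.7796,69.5813 204.8286,54.0005" fill="none" stroke="#008000"/>
  <polyline points="109.7607,12.0408 130.1452,2.1068 160.7876,2.1249 167.2939,15.7147" fill="none" stroke="#008000"/>
  <polyline points="143.3768,96.0923 11.2406,8.5299 199.5406,29.4951 201.0502,66.0685" fill="none" stroke="#008000"/>
</svg>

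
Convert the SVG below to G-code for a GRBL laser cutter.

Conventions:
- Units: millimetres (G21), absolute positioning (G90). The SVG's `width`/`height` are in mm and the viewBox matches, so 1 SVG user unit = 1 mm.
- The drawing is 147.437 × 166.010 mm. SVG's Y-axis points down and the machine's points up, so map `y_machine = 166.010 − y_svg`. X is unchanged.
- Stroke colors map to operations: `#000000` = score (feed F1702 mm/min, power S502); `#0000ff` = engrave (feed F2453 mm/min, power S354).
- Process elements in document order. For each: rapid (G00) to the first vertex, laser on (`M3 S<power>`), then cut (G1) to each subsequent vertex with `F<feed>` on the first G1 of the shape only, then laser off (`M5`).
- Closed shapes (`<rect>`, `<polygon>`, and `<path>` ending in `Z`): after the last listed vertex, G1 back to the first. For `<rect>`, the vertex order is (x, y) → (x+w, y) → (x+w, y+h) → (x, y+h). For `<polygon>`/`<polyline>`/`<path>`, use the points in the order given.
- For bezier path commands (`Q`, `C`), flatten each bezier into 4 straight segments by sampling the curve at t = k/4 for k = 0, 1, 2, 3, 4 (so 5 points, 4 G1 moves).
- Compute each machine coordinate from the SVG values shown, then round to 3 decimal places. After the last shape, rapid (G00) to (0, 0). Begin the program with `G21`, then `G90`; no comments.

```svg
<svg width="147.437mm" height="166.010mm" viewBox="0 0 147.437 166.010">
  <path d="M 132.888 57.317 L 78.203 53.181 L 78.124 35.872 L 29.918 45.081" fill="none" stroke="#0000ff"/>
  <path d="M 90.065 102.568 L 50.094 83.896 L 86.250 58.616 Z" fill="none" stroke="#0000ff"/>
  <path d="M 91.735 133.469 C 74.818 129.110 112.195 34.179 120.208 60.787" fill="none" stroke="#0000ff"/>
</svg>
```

1 u = 1 mm; y_m = 166.010 − y.

[1] `<path>` open polyline, #0000ff→engrave S354 F2453: (132.888,108.693) → (78.203,112.829) → (78.124,130.138) → (29.918,120.929)

[2] `<path>` regular polygon, #0000ff→engrave S354 F2453: (90.065,63.442) → (50.094,82.114) → (86.250,107.394) → (90.065,63.442) (closed)

[3] `<path>` cubic bezier, #0000ff→engrave S354 F2453: (91.735,32.541) → (87.920,49.478) → (96.623,80.495) → (110.000,105.705) → (120.208,105.223)

G21
G90
G00 X132.888 Y108.693
M3 S354
G1 X78.203 Y112.829 F2453
G1 X78.124 Y130.138
G1 X29.918 Y120.929
M5
G00 X90.065 Y63.442
M3 S354
G1 X50.094 Y82.114 F2453
G1 X86.250 Y107.394
G1 X90.065 Y63.442
M5
G00 X91.735 Y32.541
M3 S354
G1 X87.920 Y49.478 F2453
G1 X96.623 Y80.495
G1 X110.000 Y105.705
G1 X120.208 Y105.223
M5
G00 X0.000 Y0.000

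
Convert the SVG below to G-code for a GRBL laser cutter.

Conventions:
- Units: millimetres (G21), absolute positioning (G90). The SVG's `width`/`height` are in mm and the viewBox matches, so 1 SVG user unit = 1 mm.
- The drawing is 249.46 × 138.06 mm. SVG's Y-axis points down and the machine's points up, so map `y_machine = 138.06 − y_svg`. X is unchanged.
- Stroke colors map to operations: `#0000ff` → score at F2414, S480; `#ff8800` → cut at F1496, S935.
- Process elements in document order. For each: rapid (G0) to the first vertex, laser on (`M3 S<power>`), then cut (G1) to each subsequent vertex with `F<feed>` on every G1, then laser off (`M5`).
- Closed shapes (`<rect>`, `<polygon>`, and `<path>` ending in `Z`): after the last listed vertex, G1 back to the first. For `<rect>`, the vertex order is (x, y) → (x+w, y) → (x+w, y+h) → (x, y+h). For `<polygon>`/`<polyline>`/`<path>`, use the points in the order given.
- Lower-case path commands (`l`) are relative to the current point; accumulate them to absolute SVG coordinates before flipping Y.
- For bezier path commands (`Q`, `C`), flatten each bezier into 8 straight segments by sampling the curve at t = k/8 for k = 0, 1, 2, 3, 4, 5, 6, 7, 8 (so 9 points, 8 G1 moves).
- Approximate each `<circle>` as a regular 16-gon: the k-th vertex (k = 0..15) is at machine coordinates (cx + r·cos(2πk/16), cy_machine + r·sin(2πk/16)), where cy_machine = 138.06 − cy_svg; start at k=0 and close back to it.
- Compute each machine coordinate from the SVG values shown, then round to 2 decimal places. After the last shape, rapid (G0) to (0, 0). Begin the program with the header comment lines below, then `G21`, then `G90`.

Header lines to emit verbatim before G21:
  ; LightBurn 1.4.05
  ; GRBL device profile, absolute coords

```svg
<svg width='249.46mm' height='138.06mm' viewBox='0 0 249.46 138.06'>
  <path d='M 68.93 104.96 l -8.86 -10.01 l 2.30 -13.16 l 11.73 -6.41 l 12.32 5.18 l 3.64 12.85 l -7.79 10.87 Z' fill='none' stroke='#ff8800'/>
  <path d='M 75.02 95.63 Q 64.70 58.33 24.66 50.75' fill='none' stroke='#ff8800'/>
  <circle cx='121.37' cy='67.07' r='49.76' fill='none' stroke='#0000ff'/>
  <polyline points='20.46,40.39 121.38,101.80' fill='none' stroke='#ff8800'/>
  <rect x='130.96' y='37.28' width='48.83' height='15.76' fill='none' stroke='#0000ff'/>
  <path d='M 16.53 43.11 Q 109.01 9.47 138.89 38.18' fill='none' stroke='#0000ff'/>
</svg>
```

viewBox `0 0 249.46 138.06` with mm width/height → 1 unit = 1 mm. Flip: y_m = 138.06 − y_svg.

**Shape 1** — `<path>` regular polygon, stroke `#ff8800` → cut (S935, F1496). Machine vertices: (68.93,33.10) → (60.07,43.11) → (62.37,56.27) → (74.10,62.68) → (86.42,57.50) → (90.06,44.65) → (82.27,33.78) → (68.93,33.10). Closed: final G1 returns to the first vertex.

**Shape 2** — `<path>` quadratic bezier, stroke `#ff8800` → cut (S935, F1496). Control points (SVG): P0=(75.02,95.63), P1=(64.70,58.33), P2=(24.66,50.75); sampled at t=k/8. Machine vertices: (75.02,42.43) → (71.98,51.29) → (68.00,59.22) → (63.10,66.23) → (57.27,72.30) → (50.51,77.45) → (42.82,81.66) → (34.21,84.95) → (24.66,87.31). Open path.

**Shape 3** — `<circle>` circle, stroke `#0000ff` → score (S480, F2414). Machine vertices: (171.13,70.99) → (167.34,90.03) → (156.56,106.18) → (140.41,116.96) → (121.37,120.75) → (102.33,116.96) → (86.18,106.18) → (75.40,90.03) → (71.61,70.99) → (75.40,51.95) → (86.18,35.80) → (102.33,25.02) → (121.37,21.23) → (140.41,25.02) → (156.56,35.80) → (167.34,51.95) → (171.13,70.99). Closed: final G1 returns to the first vertex.

**Shape 4** — `<polyline>` line segment, stroke `#ff8800` → cut (S935, F1496). Machine vertices: (20.46,97.67) → (121.38,36.26). Open path.

**Shape 5** — `<rect>` rectangle, stroke `#0000ff` → score (S480, F2414). Machine vertices: (130.96,100.78) → (179.79,100.78) → (179.79,85.02) → (130.96,85.02) → (130.96,100.78). Closed: final G1 returns to the first vertex.

**Shape 6** — `<path>` quadratic bezier, stroke `#0000ff` → score (S480, F2414). Control points (SVG): P0=(16.53,43.11), P1=(109.01,9.47), P2=(138.89,38.18); sampled at t=k/8. Machine vertices: (16.53,94.95) → (38.67,102.39) → (58.86,107.87) → (77.09,111.41) → (93.36,113.00) → (107.68,112.64) → (120.04,110.34) → (130.44,106.08) → (138.89,99.88). Open path.

; LightBurn 1.4.05
; GRBL device profile, absolute coords
G21
G90
G0 X68.93 Y33.10
M3 S935
G1 X60.07 Y43.11 F1496
G1 X62.37 Y56.27 F1496
G1 X74.10 Y62.68 F1496
G1 X86.42 Y57.50 F1496
G1 X90.06 Y44.65 F1496
G1 X82.27 Y33.78 F1496
G1 X68.93 Y33.10 F1496
M5
G0 X75.02 Y42.43
M3 S935
G1 X71.98 Y51.29 F1496
G1 X68.00 Y59.22 F1496
G1 X63.10 Y66.23 F1496
G1 X57.27 Y72.30 F1496
G1 X50.51 Y77.45 F1496
G1 X42.82 Y81.66 F1496
G1 X34.21 Y84.95 F1496
G1 X24.66 Y87.31 F1496
M5
G0 X171.13 Y70.99
M3 S480
G1 X167.34 Y90.03 F2414
G1 X156.56 Y106.18 F2414
G1 X140.41 Y116.96 F2414
G1 X121.37 Y120.75 F2414
G1 X102.33 Y116.96 F2414
G1 X86.18 Y106.18 F2414
G1 X75.40 Y90.03 F2414
G1 X71.61 Y70.99 F2414
G1 X75.40 Y51.95 F2414
G1 X86.18 Y35.80 F2414
G1 X102.33 Y25.02 F2414
G1 X121.37 Y21.23 F2414
G1 X140.41 Y25.02 F2414
G1 X156.56 Y35.80 F2414
G1 X167.34 Y51.95 F2414
G1 X171.13 Y70.99 F2414
M5
G0 X20.46 Y97.67
M3 S935
G1 X121.38 Y36.26 F1496
M5
G0 X130.96 Y100.78
M3 S480
G1 X179.79 Y100.78 F2414
G1 X179.79 Y85.02 F2414
G1 X130.96 Y85.02 F2414
G1 X130.96 Y100.78 F2414
M5
G0 X16.53 Y94.95
M3 S480
G1 X38.67 Y102.39 F2414
G1 X58.86 Y107.87 F2414
G1 X77.09 Y111.41 F2414
G1 X93.36 Y113.00 F2414
G1 X107.68 Y112.64 F2414
G1 X120.04 Y110.34 F2414
G1 X130.44 Y106.08 F2414
G1 X138.89 Y99.88 F2414
M5
G0 X0.00 Y0.00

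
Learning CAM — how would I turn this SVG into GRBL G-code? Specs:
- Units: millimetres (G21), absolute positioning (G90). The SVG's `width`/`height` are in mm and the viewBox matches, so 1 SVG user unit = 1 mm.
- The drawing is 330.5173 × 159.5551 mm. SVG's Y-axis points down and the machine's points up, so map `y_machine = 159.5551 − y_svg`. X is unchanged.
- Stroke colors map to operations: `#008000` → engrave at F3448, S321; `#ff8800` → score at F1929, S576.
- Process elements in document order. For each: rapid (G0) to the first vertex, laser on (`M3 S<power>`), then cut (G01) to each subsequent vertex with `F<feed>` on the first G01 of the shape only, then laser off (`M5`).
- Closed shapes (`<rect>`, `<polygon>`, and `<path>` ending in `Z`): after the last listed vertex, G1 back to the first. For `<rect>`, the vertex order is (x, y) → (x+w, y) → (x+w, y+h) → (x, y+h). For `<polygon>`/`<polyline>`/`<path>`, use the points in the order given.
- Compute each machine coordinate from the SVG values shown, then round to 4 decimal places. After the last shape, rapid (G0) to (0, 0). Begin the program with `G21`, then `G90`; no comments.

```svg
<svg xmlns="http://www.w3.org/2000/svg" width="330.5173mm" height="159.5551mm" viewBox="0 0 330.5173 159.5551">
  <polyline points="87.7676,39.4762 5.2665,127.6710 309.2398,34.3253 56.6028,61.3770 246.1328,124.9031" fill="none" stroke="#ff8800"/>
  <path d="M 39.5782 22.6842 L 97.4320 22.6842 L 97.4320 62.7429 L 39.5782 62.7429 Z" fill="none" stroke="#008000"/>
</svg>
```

1 u = 1 mm; y_m = 159.5551 − y.

[1] `<polyline>` open polyline, #ff8800→score S576 F1929: (87.7676,120.0789) → (5.2665,31.8841) → (309.2398,125.2298) → (56.6028,98.1781) → (246.1328,34.6520)

[2] `<path>` rectangle, #008000→engrave S321 F3448: (39.5782,136.8709) → (97.4320,136.8709) → (97.4320,96.8122) → (39.5782,96.8122) → (39.5782,136.8709) (closed)

G21
G90
G0 X87.7676 Y120.0789
M3 S576
G01 X5.2665 Y31.8841 F1929
G01 X309.2398 Y125.2298
G01 X56.6028 Y98.1781
G01 X246.1328 Y34.6520
M5
G0 X39.5782 Y136.8709
M3 S321
G01 X97.4320 Y136.8709 F3448
G01 X97.4320 Y96.8122
G01 X39.5782 Y96.8122
G01 X39.5782 Y136.8709
M5
G0 X0.0000 Y0.0000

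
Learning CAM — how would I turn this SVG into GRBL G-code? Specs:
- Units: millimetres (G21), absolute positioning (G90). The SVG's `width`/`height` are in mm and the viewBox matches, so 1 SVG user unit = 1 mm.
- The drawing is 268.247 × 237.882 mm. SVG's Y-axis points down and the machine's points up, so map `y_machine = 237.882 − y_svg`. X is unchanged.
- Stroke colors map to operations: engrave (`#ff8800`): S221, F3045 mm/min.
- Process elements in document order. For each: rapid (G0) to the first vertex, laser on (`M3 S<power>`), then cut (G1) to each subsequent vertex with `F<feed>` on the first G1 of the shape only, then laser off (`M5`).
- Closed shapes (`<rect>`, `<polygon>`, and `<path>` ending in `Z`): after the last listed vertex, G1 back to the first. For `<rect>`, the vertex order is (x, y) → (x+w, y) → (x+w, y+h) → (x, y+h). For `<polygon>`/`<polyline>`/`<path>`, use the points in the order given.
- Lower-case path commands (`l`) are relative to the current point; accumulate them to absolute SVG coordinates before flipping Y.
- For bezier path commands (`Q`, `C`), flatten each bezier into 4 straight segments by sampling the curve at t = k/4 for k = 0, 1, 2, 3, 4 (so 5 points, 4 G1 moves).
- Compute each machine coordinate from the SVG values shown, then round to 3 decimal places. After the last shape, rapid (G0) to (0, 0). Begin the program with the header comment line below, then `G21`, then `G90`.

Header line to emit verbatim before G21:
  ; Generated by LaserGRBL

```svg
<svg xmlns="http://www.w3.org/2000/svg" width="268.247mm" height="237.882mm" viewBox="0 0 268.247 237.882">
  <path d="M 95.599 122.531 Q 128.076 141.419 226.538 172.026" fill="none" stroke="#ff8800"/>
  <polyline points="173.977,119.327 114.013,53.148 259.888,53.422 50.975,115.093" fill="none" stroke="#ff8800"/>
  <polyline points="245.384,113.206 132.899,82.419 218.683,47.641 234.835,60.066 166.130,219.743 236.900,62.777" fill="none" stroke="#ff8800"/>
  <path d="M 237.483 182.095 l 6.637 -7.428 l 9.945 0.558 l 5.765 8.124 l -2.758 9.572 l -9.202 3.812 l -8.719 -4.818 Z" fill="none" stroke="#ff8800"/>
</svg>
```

Since the viewBox matches the mm dimensions, user units are millimetres directly. The only transform is the Y-flip y_m = 237.882 − y_svg.

Shape 1 is a quadratic bezier drawn with `<path>`. Its stroke #ff8800 means engrave at S221, F3045. After flipping Y the toolpath is (95.599,115.351) → (115.962,105.175) → (144.572,93.533) → (181.431,80.427) → (226.538,65.856).

Shape 2 is a open polyline drawn with `<polyline>`. Its stroke #ff8800 means engrave at S221, F3045. After flipping Y the toolpath is (173.977,118.555) → (114.013,184.734) → (259.888,184.460) → (50.975,122.789).

Shape 3 is a open polyline drawn with `<polyline>`. Its stroke #ff8800 means engrave at S221, F3045. After flipping Y the toolpath is (245.384,124.676) → (132.899,155.463) → (218.683,190.241) → (234.835,177.816) → (166.130,18.139) → (236.900,175.105).

Shape 4 is a regular polygon drawn with `<path>`. Its stroke #ff8800 means engrave at S221, F3045. After flipping Y the toolpath is (237.483,55.787) → (244.120,63.215) → (254.065,62.657) → (259.830,54.533) → (257.072,44.961) → (247.870,41.149) → (239.151,45.967) → (237.483,55.787), returning to the start.

; Generated by LaserGRBL
G21
G90
G0 X95.599 Y115.351
M3 S221
G1 X115.962 Y105.175 F3045
G1 X144.572 Y93.533
G1 X181.431 Y80.427
G1 X226.538 Y65.856
M5
G0 X173.977 Y118.555
M3 S221
G1 X114.013 Y184.734 F3045
G1 X259.888 Y184.460
G1 X50.975 Y122.789
M5
G0 X245.384 Y124.676
M3 S221
G1 X132.899 Y155.463 F3045
G1 X218.683 Y190.241
G1 X234.835 Y177.816
G1 X166.130 Y18.139
G1 X236.900 Y175.105
M5
G0 X237.483 Y55.787
M3 S221
G1 X244.120 Y63.215 F3045
G1 X254.065 Y62.657
G1 X259.830 Y54.533
G1 X257.072 Y44.961
G1 X247.870 Y41.149
G1 X239.151 Y45.967
G1 X237.483 Y55.787
M5
G0 X0.000 Y0.000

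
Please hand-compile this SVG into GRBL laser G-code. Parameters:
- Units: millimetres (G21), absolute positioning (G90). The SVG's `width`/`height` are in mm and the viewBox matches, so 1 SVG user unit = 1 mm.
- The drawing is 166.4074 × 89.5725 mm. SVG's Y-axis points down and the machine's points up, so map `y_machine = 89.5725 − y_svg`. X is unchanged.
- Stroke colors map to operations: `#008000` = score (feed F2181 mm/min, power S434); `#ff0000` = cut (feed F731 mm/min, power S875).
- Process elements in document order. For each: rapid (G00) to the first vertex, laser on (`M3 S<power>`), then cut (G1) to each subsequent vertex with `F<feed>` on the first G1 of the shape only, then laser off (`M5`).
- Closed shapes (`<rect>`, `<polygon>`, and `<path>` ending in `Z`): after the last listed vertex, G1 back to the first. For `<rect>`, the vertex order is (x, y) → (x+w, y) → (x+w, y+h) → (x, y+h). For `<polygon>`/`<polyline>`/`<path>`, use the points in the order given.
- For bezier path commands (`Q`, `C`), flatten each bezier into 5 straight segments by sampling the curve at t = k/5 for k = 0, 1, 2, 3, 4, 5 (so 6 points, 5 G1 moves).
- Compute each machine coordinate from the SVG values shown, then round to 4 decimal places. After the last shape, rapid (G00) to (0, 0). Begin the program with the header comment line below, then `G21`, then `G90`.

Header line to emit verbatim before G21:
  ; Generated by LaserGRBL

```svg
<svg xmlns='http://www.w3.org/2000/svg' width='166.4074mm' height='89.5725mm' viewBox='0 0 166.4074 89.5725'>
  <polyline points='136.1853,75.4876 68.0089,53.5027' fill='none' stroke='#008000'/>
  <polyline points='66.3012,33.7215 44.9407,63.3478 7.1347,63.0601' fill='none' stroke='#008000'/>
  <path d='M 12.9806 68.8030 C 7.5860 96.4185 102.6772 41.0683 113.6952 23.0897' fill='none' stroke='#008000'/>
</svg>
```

; Generated by LaserGRBL
G21
G90
G00 X136.1853 Y14.0849
M3 S434
G1 X68.0089 Y36.0698 F2181
M5
G00 X66.3012 Y55.8510
M3 S434
G1 X44.9407 Y26.2247 F2181
G1 X7.1347 Y26.5124
M5
G00 X12.9806 Y20.7695
M3 S434
G1 X20.3257 Y13.1934 F2181
G1 X42.9285 Y19.7528
G1 X71.9302 Y34.6717
G1 X98.4721 Y52.1737
G1 X113.6952 Y66.4828
M5
G00 X0.0000 Y0.0000

viewBox `0 0 166.4074 89.5725` with mm width/height → 1 unit = 1 mm. Flip: y_m = 89.5725 − y_svg.

**Shape 1** — `<polyline>` line segment, stroke `#008000` → score (S434, F2181). Machine vertices: (136.1853,14.0849) → (68.0089,36.0698). Open path.

**Shape 2** — `<polyline>` open polyline, stroke `#008000` → score (S434, F2181). Machine vertices: (66.3012,55.8510) → (44.9407,26.2247) → (7.1347,26.5124). Open path.

**Shape 3** — `<path>` cubic bezier, stroke `#008000` → score (S434, F2181). Control points (SVG): P0=(12.9806,68.8030), P1=(7.5860,96.4185), P2=(102.6772,41.0683), P3=(113.6952,23.0897); sampled at t=k/5. Machine vertices: (12.9806,20.7695) → (20.3257,13.1934) → (42.9285,19.7528) → (71.9302,34.6717) → (98.4721,52.1737) → (113.6952,66.4828). Open path.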